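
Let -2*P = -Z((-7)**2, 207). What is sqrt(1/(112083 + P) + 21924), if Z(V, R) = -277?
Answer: sqrt(1098968657901382)/223889 ≈ 148.07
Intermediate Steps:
P = -277/2 (P = -(-1)*(-277)/2 = -1/2*277 = -277/2 ≈ -138.50)
sqrt(1/(112083 + P) + 21924) = sqrt(1/(112083 - 277/2) + 21924) = sqrt(1/(223889/2) + 21924) = sqrt(2/223889 + 21924) = sqrt(4908542438/223889) = sqrt(1098968657901382)/223889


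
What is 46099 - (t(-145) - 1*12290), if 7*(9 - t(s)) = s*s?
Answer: 429685/7 ≈ 61384.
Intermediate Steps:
t(s) = 9 - s²/7 (t(s) = 9 - s*s/7 = 9 - s²/7)
46099 - (t(-145) - 1*12290) = 46099 - ((9 - ⅐*(-145)²) - 1*12290) = 46099 - ((9 - ⅐*21025) - 12290) = 46099 - ((9 - 21025/7) - 12290) = 46099 - (-20962/7 - 12290) = 46099 - 1*(-106992/7) = 46099 + 106992/7 = 429685/7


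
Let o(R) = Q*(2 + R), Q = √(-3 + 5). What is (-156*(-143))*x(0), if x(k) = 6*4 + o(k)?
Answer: 535392 + 44616*√2 ≈ 5.9849e+5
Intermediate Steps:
Q = √2 ≈ 1.4142
o(R) = √2*(2 + R)
x(k) = 24 + √2*(2 + k) (x(k) = 6*4 + √2*(2 + k) = 24 + √2*(2 + k))
(-156*(-143))*x(0) = (-156*(-143))*(24 + √2*(2 + 0)) = 22308*(24 + √2*2) = 22308*(24 + 2*√2) = 535392 + 44616*√2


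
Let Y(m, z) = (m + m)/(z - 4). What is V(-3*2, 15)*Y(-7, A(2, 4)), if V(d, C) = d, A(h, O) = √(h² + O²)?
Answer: 84 + 42*√5 ≈ 177.91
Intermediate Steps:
A(h, O) = √(O² + h²)
Y(m, z) = 2*m/(-4 + z) (Y(m, z) = (2*m)/(-4 + z) = 2*m/(-4 + z))
V(-3*2, 15)*Y(-7, A(2, 4)) = (-3*2)*(2*(-7)/(-4 + √(4² + 2²))) = -12*(-7)/(-4 + √(16 + 4)) = -12*(-7)/(-4 + √20) = -12*(-7)/(-4 + 2*√5) = -(-84)/(-4 + 2*√5) = 84/(-4 + 2*√5)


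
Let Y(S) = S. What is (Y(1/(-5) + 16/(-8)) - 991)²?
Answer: 24661156/25 ≈ 9.8645e+5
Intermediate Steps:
(Y(1/(-5) + 16/(-8)) - 991)² = ((1/(-5) + 16/(-8)) - 991)² = ((1*(-⅕) + 16*(-⅛)) - 991)² = ((-⅕ - 2) - 991)² = (-11/5 - 991)² = (-4966/5)² = 24661156/25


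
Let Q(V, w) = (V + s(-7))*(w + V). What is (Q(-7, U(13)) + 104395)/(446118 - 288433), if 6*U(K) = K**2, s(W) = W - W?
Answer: 625481/946110 ≈ 0.66111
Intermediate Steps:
s(W) = 0
U(K) = K**2/6
Q(V, w) = V*(V + w) (Q(V, w) = (V + 0)*(w + V) = V*(V + w))
(Q(-7, U(13)) + 104395)/(446118 - 288433) = (-7*(-7 + (1/6)*13**2) + 104395)/(446118 - 288433) = (-7*(-7 + (1/6)*169) + 104395)/157685 = (-7*(-7 + 169/6) + 104395)*(1/157685) = (-7*127/6 + 104395)*(1/157685) = (-889/6 + 104395)*(1/157685) = (625481/6)*(1/157685) = 625481/946110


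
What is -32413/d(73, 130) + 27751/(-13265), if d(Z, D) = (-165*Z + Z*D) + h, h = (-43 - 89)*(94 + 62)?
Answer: -212393952/307044955 ≈ -0.69174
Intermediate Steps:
h = -20592 (h = -132*156 = -20592)
d(Z, D) = -20592 - 165*Z + D*Z (d(Z, D) = (-165*Z + Z*D) - 20592 = (-165*Z + D*Z) - 20592 = -20592 - 165*Z + D*Z)
-32413/d(73, 130) + 27751/(-13265) = -32413/(-20592 - 165*73 + 130*73) + 27751/(-13265) = -32413/(-20592 - 12045 + 9490) + 27751*(-1/13265) = -32413/(-23147) - 27751/13265 = -32413*(-1/23147) - 27751/13265 = 32413/23147 - 27751/13265 = -212393952/307044955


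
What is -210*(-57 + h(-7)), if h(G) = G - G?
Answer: 11970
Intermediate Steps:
h(G) = 0
-210*(-57 + h(-7)) = -210*(-57 + 0) = -210*(-57) = 11970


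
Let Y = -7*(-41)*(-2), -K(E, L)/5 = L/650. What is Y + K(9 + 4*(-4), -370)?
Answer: -7425/13 ≈ -571.15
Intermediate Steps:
K(E, L) = -L/130 (K(E, L) = -5*L/650 = -L/130)
Y = -574 (Y = 287*(-2) = -574)
Y + K(9 + 4*(-4), -370) = -574 - 1/130*(-370) = -574 + 37/13 = -7425/13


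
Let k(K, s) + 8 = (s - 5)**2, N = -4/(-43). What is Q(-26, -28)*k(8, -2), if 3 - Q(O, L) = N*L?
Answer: 9881/43 ≈ 229.79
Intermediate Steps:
N = 4/43 (N = -4*(-1/43) = 4/43 ≈ 0.093023)
Q(O, L) = 3 - 4*L/43
k(K, s) = -8 + (-5 + s)**2 (k(K, s) = -8 + (s - 5)**2 = -8 + (-5 + s)**2)
Q(-26, -28)*k(8, -2) = (3 - 4/43*(-28))*(-8 + (-5 - 2)**2) = (3 + 112/43)*(-8 + (-7)**2) = 241*(-8 + 49)/43 = (241/43)*41 = 9881/43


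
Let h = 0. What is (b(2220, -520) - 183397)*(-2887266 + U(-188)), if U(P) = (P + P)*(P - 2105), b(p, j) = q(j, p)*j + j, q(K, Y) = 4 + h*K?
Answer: 376662152706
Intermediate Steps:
q(K, Y) = 4 (q(K, Y) = 4 + 0*K = 4 + 0 = 4)
b(p, j) = 5*j (b(p, j) = 4*j + j = 5*j)
U(P) = 2*P*(-2105 + P) (U(P) = (2*P)*(-2105 + P) = 2*P*(-2105 + P))
(b(2220, -520) - 183397)*(-2887266 + U(-188)) = (5*(-520) - 183397)*(-2887266 + 2*(-188)*(-2105 - 188)) = (-2600 - 183397)*(-2887266 + 2*(-188)*(-2293)) = -185997*(-2887266 + 862168) = -185997*(-2025098) = 376662152706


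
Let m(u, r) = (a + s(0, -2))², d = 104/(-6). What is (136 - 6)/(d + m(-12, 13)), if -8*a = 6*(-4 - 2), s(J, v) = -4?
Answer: -312/41 ≈ -7.6098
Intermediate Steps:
d = -52/3 (d = 104*(-⅙) = -52/3 ≈ -17.333)
a = 9/2 (a = -3*(-4 - 2)/4 = -3*(-6)/4 = -⅛*(-36) = 9/2 ≈ 4.5000)
m(u, r) = ¼ (m(u, r) = (9/2 - 4)² = (½)² = ¼)
(136 - 6)/(d + m(-12, 13)) = (136 - 6)/(-52/3 + ¼) = 130/(-205/12) = 130*(-12/205) = -312/41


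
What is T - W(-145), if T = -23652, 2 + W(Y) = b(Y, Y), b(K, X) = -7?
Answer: -23643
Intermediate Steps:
W(Y) = -9 (W(Y) = -2 - 7 = -9)
T - W(-145) = -23652 - 1*(-9) = -23652 + 9 = -23643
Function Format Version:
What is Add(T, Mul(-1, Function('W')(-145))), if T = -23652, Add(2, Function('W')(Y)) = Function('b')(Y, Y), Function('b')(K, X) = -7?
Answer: -23643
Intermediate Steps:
Function('W')(Y) = -9 (Function('W')(Y) = Add(-2, -7) = -9)
Add(T, Mul(-1, Function('W')(-145))) = Add(-23652, Mul(-1, -9)) = Add(-23652, 9) = -23643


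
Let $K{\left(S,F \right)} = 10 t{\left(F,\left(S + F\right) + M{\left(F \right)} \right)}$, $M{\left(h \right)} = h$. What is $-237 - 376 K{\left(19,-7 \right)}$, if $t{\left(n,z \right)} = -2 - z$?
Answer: $26083$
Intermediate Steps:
$K{\left(S,F \right)} = -20 - 20 F - 10 S$ ($K{\left(S,F \right)} = 10 \left(-2 - \left(\left(S + F\right) + F\right)\right) = 10 \left(-2 - \left(\left(F + S\right) + F\right)\right) = 10 \left(-2 - \left(S + 2 F\right)\right) = 10 \left(-2 - S - 2 F\right) = -20 - 20 F - 10 S$)
$-237 - 376 K{\left(19,-7 \right)} = -237 - 376 \left(-20 - -140 - 190\right) = -237 - 376 \left(-20 + 140 - 190\right) = -237 - -26320 = -237 + 26320 = 26083$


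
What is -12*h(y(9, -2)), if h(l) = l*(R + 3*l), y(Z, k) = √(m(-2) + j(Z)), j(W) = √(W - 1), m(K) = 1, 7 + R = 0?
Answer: -36 - 72*√2 + 84*√(1 + 2*√2) ≈ 26.534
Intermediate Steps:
R = -7 (R = -7 + 0 = -7)
j(W) = √(-1 + W)
y(Z, k) = √(1 + √(-1 + Z))
h(l) = l*(-7 + 3*l)
-12*h(y(9, -2)) = -12*√(1 + √(-1 + 9))*(-7 + 3*√(1 + √(-1 + 9))) = -12*√(1 + √8)*(-7 + 3*√(1 + √8)) = -12*√(1 + 2*√2)*(-7 + 3*√(1 + 2*√2))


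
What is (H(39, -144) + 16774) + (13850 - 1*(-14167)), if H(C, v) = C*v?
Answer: 39175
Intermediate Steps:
(H(39, -144) + 16774) + (13850 - 1*(-14167)) = (39*(-144) + 16774) + (13850 - 1*(-14167)) = (-5616 + 16774) + (13850 + 14167) = 11158 + 28017 = 39175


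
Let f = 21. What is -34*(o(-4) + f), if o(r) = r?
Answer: -578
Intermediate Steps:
-34*(o(-4) + f) = -34*(-4 + 21) = -34*17 = -578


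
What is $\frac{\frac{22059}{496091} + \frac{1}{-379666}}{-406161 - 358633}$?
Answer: $- \frac{194757121}{3349955758561748} \approx -5.8137 \cdot 10^{-8}$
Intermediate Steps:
$\frac{\frac{22059}{496091} + \frac{1}{-379666}}{-406161 - 358633} = \frac{22059 \cdot \frac{1}{496091} - \frac{1}{379666}}{-764794} = \left(\frac{513}{11537} - \frac{1}{379666}\right) \left(- \frac{1}{764794}\right) = \frac{194757121}{4380206642} \left(- \frac{1}{764794}\right) = - \frac{194757121}{3349955758561748}$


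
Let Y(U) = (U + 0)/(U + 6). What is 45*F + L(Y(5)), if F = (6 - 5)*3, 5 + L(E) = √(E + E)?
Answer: 130 + √110/11 ≈ 130.95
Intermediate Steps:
Y(U) = U/(6 + U)
L(E) = -5 + √2*√E (L(E) = -5 + √(E + E) = -5 + √(2*E) = -5 + √2*√E)
F = 3 (F = 1*3 = 3)
45*F + L(Y(5)) = 45*3 + (-5 + √2*√(5/(6 + 5))) = 135 + (-5 + √2*√(5/11)) = 135 + (-5 + √2*(√55/11)) = 135 + (-5 + √110/11) = 130 + √110/11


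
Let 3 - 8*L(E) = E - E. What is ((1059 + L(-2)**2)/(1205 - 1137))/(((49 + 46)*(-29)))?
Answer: -13557/2397952 ≈ -0.0056536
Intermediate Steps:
L(E) = 3/8 (L(E) = 3/8 - (E - E)/8 = 3/8 - 1/8*0 = 3/8 + 0 = 3/8)
((1059 + L(-2)**2)/(1205 - 1137))/(((49 + 46)*(-29))) = ((1059 + (3/8)**2)/(1205 - 1137))/(((49 + 46)*(-29))) = ((1059 + 9/64)/68)/((95*(-29))) = ((67785/64)*(1/68))/(-2755) = (67785/4352)*(-1/2755) = -13557/2397952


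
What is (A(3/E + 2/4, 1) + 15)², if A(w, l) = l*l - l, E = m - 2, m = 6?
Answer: 225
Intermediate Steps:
E = 4 (E = 6 - 2 = 4)
A(w, l) = l² - l
(A(3/E + 2/4, 1) + 15)² = (1*(-1 + 1) + 15)² = (1*0 + 15)² = (0 + 15)² = 15² = 225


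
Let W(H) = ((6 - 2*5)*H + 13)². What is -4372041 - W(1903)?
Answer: -62116842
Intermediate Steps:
W(H) = (13 - 4*H)² (W(H) = ((6 - 10)*H + 13)² = (-4*H + 13)² = (13 - 4*H)²)
-4372041 - W(1903) = -4372041 - (-13 + 4*1903)² = -4372041 - (-13 + 7612)² = -4372041 - 1*7599² = -4372041 - 1*57744801 = -4372041 - 57744801 = -62116842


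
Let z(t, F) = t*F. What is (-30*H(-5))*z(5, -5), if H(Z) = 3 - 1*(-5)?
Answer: 6000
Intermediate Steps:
z(t, F) = F*t
H(Z) = 8 (H(Z) = 3 + 5 = 8)
(-30*H(-5))*z(5, -5) = (-30*8)*(-5*5) = -240*(-25) = 6000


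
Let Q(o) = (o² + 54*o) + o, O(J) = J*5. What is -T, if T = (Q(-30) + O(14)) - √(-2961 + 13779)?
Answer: 680 + 3*√1202 ≈ 784.01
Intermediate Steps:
O(J) = 5*J
Q(o) = o² + 55*o
T = -680 - 3*√1202 (T = (-30*(55 - 30) + 5*14) - √(-2961 + 13779) = (-30*25 + 70) - √10818 = (-750 + 70) - 3*√1202 = -680 - 3*√1202 ≈ -784.01)
-T = -(-680 - 3*√1202) = 680 + 3*√1202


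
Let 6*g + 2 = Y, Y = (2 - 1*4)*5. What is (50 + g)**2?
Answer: 2304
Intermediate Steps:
Y = -10 (Y = (2 - 4)*5 = -2*5 = -10)
g = -2 (g = -1/3 + (1/6)*(-10) = -1/3 - 5/3 = -2)
(50 + g)**2 = (50 - 2)**2 = 48**2 = 2304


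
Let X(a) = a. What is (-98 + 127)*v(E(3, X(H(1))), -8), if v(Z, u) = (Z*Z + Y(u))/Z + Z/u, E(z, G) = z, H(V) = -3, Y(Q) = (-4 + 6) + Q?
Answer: 145/8 ≈ 18.125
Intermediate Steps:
Y(Q) = 2 + Q
v(Z, u) = Z/u + (2 + u + Z²)/Z (v(Z, u) = (Z*Z + (2 + u))/Z + Z/u = (Z² + (2 + u))/Z + Z/u = (2 + u + Z²)/Z + Z/u = Z/u + (2 + u + Z²)/Z)
(-98 + 127)*v(E(3, X(H(1))), -8) = (-98 + 127)*(3 + 2/3 + 3/(-8) - 8/3) = 29*(3 + 2*(⅓) + 3*(-⅛) - 8*⅓) = 29*(3 + ⅔ - 3/8 - 8/3) = 29*(5/8) = 145/8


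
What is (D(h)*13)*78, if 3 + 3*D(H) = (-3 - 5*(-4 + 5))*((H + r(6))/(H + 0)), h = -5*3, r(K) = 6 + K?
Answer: -7774/5 ≈ -1554.8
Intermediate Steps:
h = -15
D(H) = -1 - 8*(12 + H)/(3*H) (D(H) = -1 + ((-3 - 5*(-4 + 5))*((H + (6 + 6))/(H + 0)))/3 = -1 + ((-3 - 5*1)*((H + 12)/H))/3 = -1 + ((-3 - 5)*((12 + H)/H))/3 = -1 + (-8*(12 + H)/H)/3 = -1 - 8*(12 + H)/(3*H))
(D(h)*13)*78 = ((-11/3 - 32/(-15))*13)*78 = ((-11/3 - 32*(-1/15))*13)*78 = ((-11/3 + 32/15)*13)*78 = -23/15*13*78 = -299/15*78 = -7774/5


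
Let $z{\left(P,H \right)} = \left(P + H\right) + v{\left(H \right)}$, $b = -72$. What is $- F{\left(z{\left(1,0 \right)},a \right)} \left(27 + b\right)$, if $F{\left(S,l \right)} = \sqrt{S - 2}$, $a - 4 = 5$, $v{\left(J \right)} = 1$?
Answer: $0$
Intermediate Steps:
$a = 9$ ($a = 4 + 5 = 9$)
$z{\left(P,H \right)} = 1 + H + P$ ($z{\left(P,H \right)} = \left(P + H\right) + 1 = \left(H + P\right) + 1 = 1 + H + P$)
$F{\left(S,l \right)} = \sqrt{-2 + S}$
$- F{\left(z{\left(1,0 \right)},a \right)} \left(27 + b\right) = - \sqrt{-2 + \left(1 + 0 + 1\right)} \left(27 - 72\right) = - \sqrt{-2 + 2} \left(-45\right) = - \sqrt{0} \left(-45\right) = - 0 \left(-45\right) = \left(-1\right) 0 = 0$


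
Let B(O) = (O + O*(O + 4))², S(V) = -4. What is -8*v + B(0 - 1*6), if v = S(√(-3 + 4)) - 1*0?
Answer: 68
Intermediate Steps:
B(O) = (O + O*(4 + O))²
v = -4 (v = -4 - 1*0 = -4 + 0 = -4)
-8*v + B(0 - 1*6) = -8*(-4) + (0 - 1*6)²*(5 + (0 - 1*6))² = 32 + (0 - 6)²*(5 + (0 - 6))² = 32 + (-6)²*(5 - 6)² = 32 + 36*(-1)² = 32 + 36*1 = 32 + 36 = 68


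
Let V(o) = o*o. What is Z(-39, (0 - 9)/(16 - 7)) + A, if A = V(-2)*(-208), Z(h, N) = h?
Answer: -871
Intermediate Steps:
V(o) = o²
A = -832 (A = (-2)²*(-208) = 4*(-208) = -832)
Z(-39, (0 - 9)/(16 - 7)) + A = -39 - 832 = -871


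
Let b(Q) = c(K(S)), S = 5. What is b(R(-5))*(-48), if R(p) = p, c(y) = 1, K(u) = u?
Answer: -48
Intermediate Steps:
b(Q) = 1
b(R(-5))*(-48) = 1*(-48) = -48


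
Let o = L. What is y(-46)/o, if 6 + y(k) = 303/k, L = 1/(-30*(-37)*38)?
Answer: -12211110/23 ≈ -5.3092e+5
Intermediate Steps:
L = 1/42180 (L = 1/(1110*38) = 1/42180 ≈ 2.3708e-5)
o = 1/42180 ≈ 2.3708e-5
y(k) = -6 + 303/k
y(-46)/o = (-6 + 303/(-46))/(1/42180) = (-6 + 303*(-1/46))*42180 = (-6 - 303/46)*42180 = -579/46*42180 = -12211110/23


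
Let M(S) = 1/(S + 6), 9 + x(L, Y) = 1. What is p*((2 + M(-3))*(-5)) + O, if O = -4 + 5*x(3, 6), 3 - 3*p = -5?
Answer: -676/9 ≈ -75.111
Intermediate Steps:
p = 8/3 (p = 1 - ⅓*(-5) = 1 + 5/3 = 8/3 ≈ 2.6667)
x(L, Y) = -8 (x(L, Y) = -9 + 1 = -8)
O = -44 (O = -4 + 5*(-8) = -4 - 40 = -44)
M(S) = 1/(6 + S)
p*((2 + M(-3))*(-5)) + O = 8*((2 + 1/(6 - 3))*(-5))/3 - 44 = 8*((2 + 1/3)*(-5))/3 - 44 = 8*((2 + ⅓)*(-5))/3 - 44 = 8*((7/3)*(-5))/3 - 44 = (8/3)*(-35/3) - 44 = -280/9 - 44 = -676/9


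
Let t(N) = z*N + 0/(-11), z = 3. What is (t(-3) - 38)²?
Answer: 2209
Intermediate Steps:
t(N) = 3*N (t(N) = 3*N + 0/(-11) = 3*N + 0*(-1/11) = 3*N + 0 = 3*N)
(t(-3) - 38)² = (3*(-3) - 38)² = (-9 - 38)² = (-47)² = 2209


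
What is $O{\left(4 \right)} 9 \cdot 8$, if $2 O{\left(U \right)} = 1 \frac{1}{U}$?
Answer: $9$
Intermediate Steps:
$O{\left(U \right)} = \frac{1}{2 U}$ ($O{\left(U \right)} = \frac{1 \frac{1}{U}}{2} = \frac{1}{2 U}$)
$O{\left(4 \right)} 9 \cdot 8 = \frac{1}{2 \cdot 4} \cdot 9 \cdot 8 = \frac{1}{2} \cdot \frac{1}{4} \cdot 9 \cdot 8 = \frac{1}{8} \cdot 9 \cdot 8 = \frac{9}{8} \cdot 8 = 9$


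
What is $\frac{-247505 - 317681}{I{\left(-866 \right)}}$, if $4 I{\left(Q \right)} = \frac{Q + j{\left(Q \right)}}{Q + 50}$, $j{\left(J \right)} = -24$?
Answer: $- \frac{922383552}{445} \approx -2.0728 \cdot 10^{6}$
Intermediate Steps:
$I{\left(Q \right)} = \frac{-24 + Q}{4 \left(50 + Q\right)}$ ($I{\left(Q \right)} = \frac{\left(Q - 24\right) \frac{1}{Q + 50}}{4} = \frac{\left(-24 + Q\right) \frac{1}{50 + Q}}{4} = \frac{\frac{1}{50 + Q} \left(-24 + Q\right)}{4} = \frac{-24 + Q}{4 \left(50 + Q\right)}$)
$\frac{-247505 - 317681}{I{\left(-866 \right)}} = \frac{-247505 - 317681}{\frac{1}{4} \frac{1}{50 - 866} \left(-24 - 866\right)} = \frac{-247505 - 317681}{\frac{1}{4} \frac{1}{-816} \left(-890\right)} = - \frac{565186}{\frac{1}{4} \left(- \frac{1}{816}\right) \left(-890\right)} = - \frac{565186}{\frac{445}{1632}} = \left(-565186\right) \frac{1632}{445} = - \frac{922383552}{445}$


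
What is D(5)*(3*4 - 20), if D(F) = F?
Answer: -40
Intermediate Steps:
D(5)*(3*4 - 20) = 5*(3*4 - 20) = 5*(12 - 20) = 5*(-8) = -40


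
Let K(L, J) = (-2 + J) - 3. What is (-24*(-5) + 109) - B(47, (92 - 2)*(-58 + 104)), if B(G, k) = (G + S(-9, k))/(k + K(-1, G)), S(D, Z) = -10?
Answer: 957641/4182 ≈ 228.99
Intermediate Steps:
K(L, J) = -5 + J
B(G, k) = (-10 + G)/(-5 + G + k) (B(G, k) = (G - 10)/(k + (-5 + G)) = (-10 + G)/(-5 + G + k))
(-24*(-5) + 109) - B(47, (92 - 2)*(-58 + 104)) = (-24*(-5) + 109) - (-10 + 47)/(-5 + 47 + (92 - 2)*(-58 + 104)) = (120 + 109) - 37/(-5 + 47 + 90*46) = 229 - 37/(-5 + 47 + 4140) = 229 - 37/4182 = 957641/4182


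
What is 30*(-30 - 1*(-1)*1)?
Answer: -870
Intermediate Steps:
30*(-30 - 1*(-1)*1) = 30*(-30 + 1*1) = 30*(-30 + 1) = 30*(-29) = -870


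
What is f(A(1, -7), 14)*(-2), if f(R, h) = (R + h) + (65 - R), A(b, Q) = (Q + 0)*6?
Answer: -158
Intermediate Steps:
A(b, Q) = 6*Q (A(b, Q) = Q*6 = 6*Q)
f(R, h) = 65 + h
f(A(1, -7), 14)*(-2) = (65 + 14)*(-2) = 79*(-2) = -158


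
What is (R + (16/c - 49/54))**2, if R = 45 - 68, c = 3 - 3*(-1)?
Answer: 1315609/2916 ≈ 451.17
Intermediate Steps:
c = 6 (c = 3 + 3 = 6)
R = -23
(R + (16/c - 49/54))**2 = (-23 + (16/6 - 49/54))**2 = (-23 + (16*(1/6) - 49*1/54))**2 = (-23 + (8/3 - 49/54))**2 = (-23 + 95/54)**2 = (-1147/54)**2 = 1315609/2916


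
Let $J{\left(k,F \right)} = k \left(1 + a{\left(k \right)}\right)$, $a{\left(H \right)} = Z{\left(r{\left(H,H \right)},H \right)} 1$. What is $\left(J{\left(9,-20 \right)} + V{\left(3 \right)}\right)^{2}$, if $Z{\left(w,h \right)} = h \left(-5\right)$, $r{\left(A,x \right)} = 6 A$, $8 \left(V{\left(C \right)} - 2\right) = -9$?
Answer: $\frac{9991921}{64} \approx 1.5612 \cdot 10^{5}$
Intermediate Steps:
$V{\left(C \right)} = \frac{7}{8}$ ($V{\left(C \right)} = 2 + \frac{1}{8} \left(-9\right) = 2 - \frac{9}{8} = \frac{7}{8}$)
$Z{\left(w,h \right)} = - 5 h$
$a{\left(H \right)} = - 5 H$ ($a{\left(H \right)} = - 5 H 1 = - 5 H$)
$J{\left(k,F \right)} = k \left(1 - 5 k\right)$
$\left(J{\left(9,-20 \right)} + V{\left(3 \right)}\right)^{2} = \left(9 \left(1 - 45\right) + \frac{7}{8}\right)^{2} = \left(9 \left(-44\right) + \frac{7}{8}\right)^{2} = \left(-396 + \frac{7}{8}\right)^{2} = \left(- \frac{3161}{8}\right)^{2} = \frac{9991921}{64}$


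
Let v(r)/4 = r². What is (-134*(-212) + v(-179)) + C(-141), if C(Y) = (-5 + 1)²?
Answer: 156588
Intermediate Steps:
C(Y) = 16 (C(Y) = (-4)² = 16)
v(r) = 4*r²
(-134*(-212) + v(-179)) + C(-141) = (-134*(-212) + 4*(-179)²) + 16 = (28408 + 4*32041) + 16 = (28408 + 128164) + 16 = 156572 + 16 = 156588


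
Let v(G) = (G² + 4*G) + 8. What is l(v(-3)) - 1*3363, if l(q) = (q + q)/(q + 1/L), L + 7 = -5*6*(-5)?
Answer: -1203239/358 ≈ -3361.0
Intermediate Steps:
v(G) = 8 + G² + 4*G
L = 143 (L = -7 - 5*6*(-5) = -7 - 30*(-5) = -7 + 150 = 143)
l(q) = 2*q/(1/143 + q) (l(q) = (q + q)/(q + 1/143) = (2*q)/(q + 1/143) = (2*q)/(1/143 + q) = 2*q/(1/143 + q))
l(v(-3)) - 1*3363 = 286*(8 + (-3)² + 4*(-3))/(1 + 143*(8 + (-3)² + 4*(-3))) - 1*3363 = 286*(8 + 9 - 12)/(1 + 143*(8 + 9 - 12)) - 3363 = 286*5/(1 + 143*5) - 3363 = 286*5/(1 + 715) - 3363 = 286*5/716 - 3363 = 286*5*(1/716) - 3363 = 715/358 - 3363 = -1203239/358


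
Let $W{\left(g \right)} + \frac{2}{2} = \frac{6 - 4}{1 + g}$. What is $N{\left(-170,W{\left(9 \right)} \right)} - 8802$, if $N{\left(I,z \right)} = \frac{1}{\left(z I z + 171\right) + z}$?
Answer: $- \frac{2702209}{307} \approx -8802.0$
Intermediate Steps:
$W{\left(g \right)} = -1 + \frac{2}{1 + g}$ ($W{\left(g \right)} = -1 + \frac{6 - 4}{1 + g} = -1 + \frac{2}{1 + g}$)
$N{\left(I,z \right)} = \frac{1}{171 + z + I z^{2}}$ ($N{\left(I,z \right)} = \frac{1}{\left(I z z + 171\right) + z} = \frac{1}{\left(I z^{2} + 171\right) + z} = \frac{1}{\left(171 + I z^{2}\right) + z} = \frac{1}{171 + z + I z^{2}}$)
$N{\left(-170,W{\left(9 \right)} \right)} - 8802 = \frac{1}{171 + \frac{1 - 9}{1 + 9} - 170 \left(\frac{1 - 9}{1 + 9}\right)^{2}} - 8802 = \frac{1}{171 + \frac{1 - 9}{10} - 170 \left(\frac{1 - 9}{10}\right)^{2}} - 8802 = \frac{1}{171 + \frac{1}{10} \left(-8\right) - 170 \left(\frac{1}{10} \left(-8\right)\right)^{2}} - 8802 = \frac{1}{171 - \frac{4}{5} - 170 \left(- \frac{4}{5}\right)^{2}} - 8802 = \frac{1}{171 - \frac{4}{5} - \frac{544}{5}} - 8802 = \frac{1}{\frac{307}{5}} - 8802 = \frac{5}{307} - 8802 = - \frac{2702209}{307}$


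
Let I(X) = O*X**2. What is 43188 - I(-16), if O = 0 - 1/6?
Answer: 129692/3 ≈ 43231.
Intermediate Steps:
O = -1/6 (O = 0 - 1*1/6 = 0 - 1/6 = -1/6 ≈ -0.16667)
I(X) = -X**2/6
43188 - I(-16) = 43188 - (-1)*(-16)**2/6 = 43188 - (-1)*256/6 = 43188 - 1*(-128/3) = 43188 + 128/3 = 129692/3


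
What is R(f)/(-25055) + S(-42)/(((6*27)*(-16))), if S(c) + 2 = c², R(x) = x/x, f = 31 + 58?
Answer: -22074751/32471280 ≈ -0.67982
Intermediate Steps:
f = 89
R(x) = 1
S(c) = -2 + c²
R(f)/(-25055) + S(-42)/(((6*27)*(-16))) = 1/(-25055) + (-2 + (-42)²)/(((6*27)*(-16))) = 1*(-1/25055) + (-2 + 1764)/((162*(-16))) = -1/25055 + 1762/(-2592) = -1/25055 + 1762*(-1/2592) = -1/25055 - 881/1296 = -22074751/32471280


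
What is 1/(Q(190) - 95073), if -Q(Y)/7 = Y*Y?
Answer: -1/347773 ≈ -2.8754e-6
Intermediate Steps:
Q(Y) = -7*Y² (Q(Y) = -7*Y*Y = -7*Y²)
1/(Q(190) - 95073) = 1/(-7*190² - 95073) = 1/(-7*36100 - 95073) = 1/(-252700 - 95073) = 1/(-347773) = -1/347773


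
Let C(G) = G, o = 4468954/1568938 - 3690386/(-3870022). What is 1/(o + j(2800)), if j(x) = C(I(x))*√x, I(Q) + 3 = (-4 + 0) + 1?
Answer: -14898776424123668722477/394947501867930132620134308 - 235121515876536611205845*√7/197473750933965066310067154 ≈ -0.0031879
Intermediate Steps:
I(Q) = -6 (I(Q) = -3 + ((-4 + 0) + 1) = -3 + (-4 + 1) = -3 - 3 = -6)
o = 824462040252/216850877737 (o = 4468954*(1/1568938) - 3690386*(-1/3870022) = 319211/112067 + 1845193/1935011 = 824462040252/216850877737 ≈ 3.8020)
j(x) = -6*√x
1/(o + j(2800)) = 1/(824462040252/216850877737 - 120*√7)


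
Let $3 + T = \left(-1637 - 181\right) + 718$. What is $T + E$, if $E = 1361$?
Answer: $258$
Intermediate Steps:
$T = -1103$ ($T = -3 + \left(\left(-1637 - 181\right) + 718\right) = -3 + \left(-1818 + 718\right) = -3 - 1100 = -1103$)
$T + E = -1103 + 1361 = 258$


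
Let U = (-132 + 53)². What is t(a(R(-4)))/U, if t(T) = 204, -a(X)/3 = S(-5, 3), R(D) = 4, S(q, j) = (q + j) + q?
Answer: 204/6241 ≈ 0.032687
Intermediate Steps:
S(q, j) = j + 2*q (S(q, j) = (j + q) + q = j + 2*q)
a(X) = 21 (a(X) = -3*(3 + 2*(-5)) = -3*(3 - 10) = -3*(-7) = 21)
U = 6241 (U = (-79)² = 6241)
t(a(R(-4)))/U = 204/6241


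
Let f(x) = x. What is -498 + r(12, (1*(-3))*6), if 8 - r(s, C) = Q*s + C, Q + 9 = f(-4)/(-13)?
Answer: -4780/13 ≈ -367.69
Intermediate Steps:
Q = -113/13 (Q = -9 - 4/(-13) = -9 - 4*(-1/13) = -9 + 4/13 = -113/13 ≈ -8.6923)
r(s, C) = 8 - C + 113*s/13 (r(s, C) = 8 - (-113*s/13 + C) = 8 - (C - 113*s/13) = 8 + (-C + 113*s/13) = 8 - C + 113*s/13)
-498 + r(12, (1*(-3))*6) = -498 + (8 - 1*(-3)*6 + (113/13)*12) = -498 + (8 - (-3)*6 + 1356/13) = -498 + (8 - 1*(-18) + 1356/13) = -498 + (8 + 18 + 1356/13) = -498 + 1694/13 = -4780/13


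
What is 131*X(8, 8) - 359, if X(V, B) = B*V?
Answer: 8025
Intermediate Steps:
131*X(8, 8) - 359 = 131*(8*8) - 359 = 131*64 - 359 = 8384 - 359 = 8025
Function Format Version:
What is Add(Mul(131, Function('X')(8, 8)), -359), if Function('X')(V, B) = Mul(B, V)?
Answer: 8025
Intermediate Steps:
Add(Mul(131, Function('X')(8, 8)), -359) = Add(Mul(131, Mul(8, 8)), -359) = Add(Mul(131, 64), -359) = Add(8384, -359) = 8025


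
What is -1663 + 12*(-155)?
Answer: -3523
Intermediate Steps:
-1663 + 12*(-155) = -1663 - 1860 = -3523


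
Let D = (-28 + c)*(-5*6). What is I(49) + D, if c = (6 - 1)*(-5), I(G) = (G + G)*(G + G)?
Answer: 11194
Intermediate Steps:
I(G) = 4*G**2 (I(G) = (2*G)*(2*G) = 4*G**2)
c = -25 (c = 5*(-5) = -25)
D = 1590 (D = (-28 - 25)*(-5*6) = -53*(-30) = 1590)
I(49) + D = 4*49**2 + 1590 = 4*2401 + 1590 = 9604 + 1590 = 11194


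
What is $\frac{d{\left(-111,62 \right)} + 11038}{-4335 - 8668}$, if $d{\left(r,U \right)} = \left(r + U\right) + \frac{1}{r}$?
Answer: $- \frac{1219778}{1443333} \approx -0.84511$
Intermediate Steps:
$d{\left(r,U \right)} = U + r + \frac{1}{r}$ ($d{\left(r,U \right)} = \left(U + r\right) + \frac{1}{r} = U + r + \frac{1}{r}$)
$\frac{d{\left(-111,62 \right)} + 11038}{-4335 - 8668} = \frac{\left(62 - 111 + \frac{1}{-111}\right) + 11038}{-4335 - 8668} = \frac{\left(62 - 111 - \frac{1}{111}\right) + 11038}{-13003} = \left(- \frac{5440}{111} + 11038\right) \left(- \frac{1}{13003}\right) = \frac{1219778}{111} \left(- \frac{1}{13003}\right) = - \frac{1219778}{1443333}$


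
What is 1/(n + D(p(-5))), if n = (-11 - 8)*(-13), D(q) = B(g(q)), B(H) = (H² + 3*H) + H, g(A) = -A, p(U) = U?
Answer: 1/292 ≈ 0.0034247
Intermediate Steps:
B(H) = H² + 4*H
D(q) = -q*(4 - q) (D(q) = (-q)*(4 - q) = -q*(4 - q))
n = 247 (n = -19*(-13) = 247)
1/(n + D(p(-5))) = 1/(247 - 5*(-4 - 5)) = 1/(247 - 5*(-9)) = 1/(247 + 45) = 1/292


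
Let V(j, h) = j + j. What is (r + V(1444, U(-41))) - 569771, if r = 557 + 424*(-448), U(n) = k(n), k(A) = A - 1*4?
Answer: -756278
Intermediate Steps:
k(A) = -4 + A (k(A) = A - 4 = -4 + A)
U(n) = -4 + n
V(j, h) = 2*j
r = -189395 (r = 557 - 189952 = -189395)
(r + V(1444, U(-41))) - 569771 = (-189395 + 2*1444) - 569771 = (-189395 + 2888) - 569771 = -186507 - 569771 = -756278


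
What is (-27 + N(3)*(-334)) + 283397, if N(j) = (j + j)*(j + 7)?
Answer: 263330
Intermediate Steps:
N(j) = 2*j*(7 + j) (N(j) = (2*j)*(7 + j) = 2*j*(7 + j))
(-27 + N(3)*(-334)) + 283397 = (-27 + (2*3*(7 + 3))*(-334)) + 283397 = (-27 + (2*3*10)*(-334)) + 283397 = (-27 + 60*(-334)) + 283397 = (-27 - 20040) + 283397 = -20067 + 283397 = 263330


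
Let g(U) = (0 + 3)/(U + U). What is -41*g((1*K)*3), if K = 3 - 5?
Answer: 41/4 ≈ 10.250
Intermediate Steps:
K = -2
g(U) = 3/(2*U) (g(U) = 3/((2*U)) = 3*(1/(2*U)) = 3/(2*U))
-41*g((1*K)*3) = -123/(2*((1*(-2))*3)) = -123/(2*((-2*3))) = -123/(2*(-6)) = -123*(-1)/(2*6) = -41*(-¼) = 41/4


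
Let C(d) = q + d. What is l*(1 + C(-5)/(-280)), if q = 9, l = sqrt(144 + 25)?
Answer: 897/70 ≈ 12.814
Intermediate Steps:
l = 13 (l = sqrt(169) = 13)
C(d) = 9 + d
l*(1 + C(-5)/(-280)) = 13*(1 + (9 - 5)/(-280)) = 13*(1 + 4*(-1/280)) = 13*(1 - 1/70) = 13*(69/70) = 897/70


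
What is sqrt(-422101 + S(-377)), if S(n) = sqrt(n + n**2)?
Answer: sqrt(-422101 + 2*sqrt(35438)) ≈ 649.4*I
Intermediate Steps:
sqrt(-422101 + S(-377)) = sqrt(-422101 + sqrt(-377*(1 - 377))) = sqrt(-422101 + sqrt(-377*(-376))) = sqrt(-422101 + sqrt(141752)) = sqrt(-422101 + 2*sqrt(35438))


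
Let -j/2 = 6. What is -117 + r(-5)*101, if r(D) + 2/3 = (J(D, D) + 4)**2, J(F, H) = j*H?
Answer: 1240535/3 ≈ 4.1351e+5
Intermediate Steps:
j = -12 (j = -2*6 = -12)
J(F, H) = -12*H
r(D) = -2/3 + (4 - 12*D)**2 (r(D) = -2/3 + (-12*D + 4)**2 = -2/3 + (4 - 12*D)**2)
-117 + r(-5)*101 = -117 + (-2/3 + 16*(1 - 3*(-5))**2)*101 = -117 + (-2/3 + 16*(1 + 15)**2)*101 = -117 + (-2/3 + 16*16**2)*101 = -117 + (-2/3 + 16*256)*101 = -117 + (-2/3 + 4096)*101 = -117 + (12286/3)*101 = -117 + 1240886/3 = 1240535/3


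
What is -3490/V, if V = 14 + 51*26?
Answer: -349/134 ≈ -2.6045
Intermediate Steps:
V = 1340 (V = 14 + 1326 = 1340)
-3490/V = -3490/1340 = -3490*1/1340 = -349/134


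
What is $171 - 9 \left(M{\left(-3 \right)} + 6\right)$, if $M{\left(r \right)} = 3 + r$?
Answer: $117$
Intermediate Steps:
$171 - 9 \left(M{\left(-3 \right)} + 6\right) = 171 - 9 \left(\left(3 - 3\right) + 6\right) = 171 - 9 \left(0 + 6\right) = 171 - 54 = 117$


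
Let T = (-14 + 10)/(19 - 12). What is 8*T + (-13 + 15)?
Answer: -18/7 ≈ -2.5714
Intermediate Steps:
T = -4/7 ≈ -0.57143
8*T + (-13 + 15) = 8*(-4/7) + (-13 + 15) = -32/7 + 2 = -18/7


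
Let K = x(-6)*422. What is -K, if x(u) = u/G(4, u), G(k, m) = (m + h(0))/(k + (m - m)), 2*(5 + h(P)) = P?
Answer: -10128/11 ≈ -920.73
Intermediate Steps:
h(P) = -5 + P/2
G(k, m) = (-5 + m)/k (G(k, m) = (m + (-5 + (½)*0))/(k + (m - m)) = (m + (-5 + 0))/(k + 0) = (m - 5)/k = (-5 + m)/k)
x(u) = u/(-5/4 + u/4) (x(u) = u/(((-5 + u)/4)) = u/(-5/4 + u/4))
K = 10128/11 (K = (4*(-6)/(-5 - 6))*422 = (4*(-6)/(-11))*422 = (4*(-6)*(-1/11))*422 = (24/11)*422 = 10128/11 ≈ 920.73)
-K = -1*10128/11 = -10128/11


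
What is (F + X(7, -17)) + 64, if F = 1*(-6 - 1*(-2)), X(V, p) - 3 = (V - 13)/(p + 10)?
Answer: 447/7 ≈ 63.857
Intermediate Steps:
X(V, p) = 3 + (-13 + V)/(10 + p) (X(V, p) = 3 + (V - 13)/(p + 10) = 3 + (-13 + V)/(10 + p))
F = -4 (F = 1*(-6 + 2) = 1*(-4) = -4)
(F + X(7, -17)) + 64 = (-4 + (17 + 7 + 3*(-17))/(10 - 17)) + 64 = (-4 + (17 + 7 - 51)/(-7)) + 64 = (-4 - ⅐*(-27)) + 64 = (-4 + 27/7) + 64 = -⅐ + 64 = 447/7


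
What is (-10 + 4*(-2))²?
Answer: 324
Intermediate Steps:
(-10 + 4*(-2))² = (-10 - 8)² = (-18)² = 324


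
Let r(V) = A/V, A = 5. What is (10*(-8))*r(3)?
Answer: -400/3 ≈ -133.33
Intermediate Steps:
r(V) = 5/V
(10*(-8))*r(3) = (10*(-8))*(5/3) = -400/3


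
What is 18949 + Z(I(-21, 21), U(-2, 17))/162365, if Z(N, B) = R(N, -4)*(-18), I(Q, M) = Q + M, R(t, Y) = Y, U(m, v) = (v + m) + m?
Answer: 3076654457/162365 ≈ 18949.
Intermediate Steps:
U(m, v) = v + 2*m (U(m, v) = (m + v) + m = v + 2*m)
I(Q, M) = M + Q
Z(N, B) = 72 (Z(N, B) = -4*(-18) = 72)
18949 + Z(I(-21, 21), U(-2, 17))/162365 = 18949 + 72/162365 = 3076654457/162365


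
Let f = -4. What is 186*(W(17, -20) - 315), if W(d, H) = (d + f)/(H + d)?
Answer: -59396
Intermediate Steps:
W(d, H) = (-4 + d)/(H + d) (W(d, H) = (d - 4)/(H + d) = (-4 + d)/(H + d))
186*(W(17, -20) - 315) = 186*((-4 + 17)/(-20 + 17) - 315) = 186*(13/(-3) - 315) = 186*(-1/3*13 - 315) = 186*(-13/3 - 315) = 186*(-958/3) = -59396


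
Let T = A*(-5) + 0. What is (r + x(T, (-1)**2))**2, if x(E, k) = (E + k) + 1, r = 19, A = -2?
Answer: 961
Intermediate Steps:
T = 10 (T = -2*(-5) + 0 = 10 + 0 = 10)
x(E, k) = 1 + E + k
(r + x(T, (-1)**2))**2 = (19 + (1 + 10 + (-1)**2))**2 = (19 + (1 + 10 + 1))**2 = (19 + 12)**2 = 31**2 = 961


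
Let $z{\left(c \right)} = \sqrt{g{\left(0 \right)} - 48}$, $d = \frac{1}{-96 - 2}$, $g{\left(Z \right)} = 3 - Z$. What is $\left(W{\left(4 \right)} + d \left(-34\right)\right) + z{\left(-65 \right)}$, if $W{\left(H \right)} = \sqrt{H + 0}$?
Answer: $\frac{115}{49} + 3 i \sqrt{5} \approx 2.3469 + 6.7082 i$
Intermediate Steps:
$d = - \frac{1}{98}$ ($d = \frac{1}{-98} = - \frac{1}{98} \approx -0.010204$)
$W{\left(H \right)} = \sqrt{H}$
$z{\left(c \right)} = 3 i \sqrt{5}$ ($z{\left(c \right)} = \sqrt{\left(3 - 0\right) - 48} = \sqrt{\left(3 + 0\right) - 48} = \sqrt{3 - 48} = \sqrt{-45} = 3 i \sqrt{5}$)
$\left(W{\left(4 \right)} + d \left(-34\right)\right) + z{\left(-65 \right)} = \left(\sqrt{4} - - \frac{17}{49}\right) + 3 i \sqrt{5} = \left(2 + \frac{17}{49}\right) + 3 i \sqrt{5} = \frac{115}{49} + 3 i \sqrt{5}$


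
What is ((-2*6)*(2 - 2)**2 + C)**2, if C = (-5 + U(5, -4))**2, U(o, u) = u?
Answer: 6561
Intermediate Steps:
C = 81 (C = (-5 - 4)**2 = (-9)**2 = 81)
((-2*6)*(2 - 2)**2 + C)**2 = ((-2*6)*(2 - 2)**2 + 81)**2 = (-12*0**2 + 81)**2 = (-12*0 + 81)**2 = (0 + 81)**2 = 81**2 = 6561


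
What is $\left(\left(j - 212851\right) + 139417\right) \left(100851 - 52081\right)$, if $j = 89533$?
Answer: $785148230$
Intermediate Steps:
$\left(\left(j - 212851\right) + 139417\right) \left(100851 - 52081\right) = \left(\left(89533 - 212851\right) + 139417\right) \left(100851 - 52081\right) = \left(\left(89533 - 212851\right) + 139417\right) 48770 = \left(-123318 + 139417\right) 48770 = 16099 \cdot 48770 = 785148230$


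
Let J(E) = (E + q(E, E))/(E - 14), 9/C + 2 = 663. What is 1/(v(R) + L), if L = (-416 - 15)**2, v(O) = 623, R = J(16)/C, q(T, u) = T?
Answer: 1/186384 ≈ 5.3653e-6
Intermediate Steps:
C = 9/661 (C = 9/(-2 + 663) = 9/661 ≈ 0.013616)
J(E) = 2*E/(-14 + E) (J(E) = (E + E)/(E - 14) = (2*E)/(-14 + E) = 2*E/(-14 + E))
R = 10576/9 (R = (2*16/(-14 + 16))/(9/661) = (2*16/2)*(661/9) = (2*16*(1/2))*(661/9) = 16*(661/9) = 10576/9 ≈ 1175.1)
L = 185761 (L = (-431)**2 = 185761)
1/(v(R) + L) = 1/(623 + 185761) = 1/186384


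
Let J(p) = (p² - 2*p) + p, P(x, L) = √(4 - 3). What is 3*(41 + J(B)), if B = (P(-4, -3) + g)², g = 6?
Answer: 7179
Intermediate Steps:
P(x, L) = 1 (P(x, L) = √1 = 1)
B = 49 (B = (1 + 6)² = 7² = 49)
J(p) = p² - p
3*(41 + J(B)) = 3*(41 + 49*(-1 + 49)) = 3*(41 + 49*48) = 3*(41 + 2352) = 3*2393 = 7179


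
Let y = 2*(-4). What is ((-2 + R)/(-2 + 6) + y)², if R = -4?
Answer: 361/4 ≈ 90.250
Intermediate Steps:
y = -8
((-2 + R)/(-2 + 6) + y)² = ((-2 - 4)/(-2 + 6) - 8)² = (-6/4 - 8)² = (-6*¼ - 8)² = (-3/2 - 8)² = (-19/2)² = 361/4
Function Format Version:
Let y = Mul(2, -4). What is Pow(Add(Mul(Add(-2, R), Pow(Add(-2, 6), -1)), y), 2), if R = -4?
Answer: Rational(361, 4) ≈ 90.250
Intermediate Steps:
y = -8
Pow(Add(Mul(Add(-2, R), Pow(Add(-2, 6), -1)), y), 2) = Pow(Add(Mul(Add(-2, -4), Pow(Add(-2, 6), -1)), -8), 2) = Pow(Add(Mul(-6, Pow(4, -1)), -8), 2) = Pow(Add(Mul(-6, Rational(1, 4)), -8), 2) = Pow(Add(Rational(-3, 2), -8), 2) = Pow(Rational(-19, 2), 2) = Rational(361, 4)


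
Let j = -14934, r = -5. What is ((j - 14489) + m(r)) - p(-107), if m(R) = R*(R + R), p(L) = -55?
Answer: -29318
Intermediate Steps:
m(R) = 2*R² (m(R) = R*(2*R) = 2*R²)
((j - 14489) + m(r)) - p(-107) = ((-14934 - 14489) + 2*(-5)²) - 1*(-55) = (-29423 + 2*25) + 55 = (-29423 + 50) + 55 = -29373 + 55 = -29318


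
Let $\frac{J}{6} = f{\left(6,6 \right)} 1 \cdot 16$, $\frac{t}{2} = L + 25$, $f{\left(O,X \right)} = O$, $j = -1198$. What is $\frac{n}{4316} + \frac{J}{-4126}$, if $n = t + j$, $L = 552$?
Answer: $- \frac{333445}{2225977} \approx -0.1498$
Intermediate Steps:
$t = 1154$ ($t = 2 \left(552 + 25\right) = 2 \cdot 577 = 1154$)
$J = 576$ ($J = 6 \cdot 6 \cdot 1 \cdot 16 = 6 \cdot 6 \cdot 16 = 6 \cdot 96 = 576$)
$n = -44$ ($n = 1154 - 1198 = -44$)
$\frac{n}{4316} + \frac{J}{-4126} = - \frac{44}{4316} + \frac{576}{-4126} = \left(-44\right) \frac{1}{4316} + 576 \left(- \frac{1}{4126}\right) = - \frac{11}{1079} - \frac{288}{2063} = - \frac{333445}{2225977}$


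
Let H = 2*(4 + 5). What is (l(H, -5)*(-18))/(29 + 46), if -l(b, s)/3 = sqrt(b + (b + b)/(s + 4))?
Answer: 54*I*sqrt(2)/25 ≈ 3.0547*I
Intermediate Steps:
H = 18 (H = 2*9 = 18)
l(b, s) = -3*sqrt(b + 2*b/(4 + s)) (l(b, s) = -3*sqrt(b + (b + b)/(s + 4)) = -3*sqrt(b + (2*b)/(4 + s)) = -3*sqrt(b + 2*b/(4 + s)))
(l(H, -5)*(-18))/(29 + 46) = (-3*3*I*sqrt(2)*sqrt(6 - 5)*(-18))/(29 + 46) = (-3*3*I*sqrt(2)*(-18))/75 = (-3*3*I*sqrt(2)*(-18))*(1/75) = (-9*I*sqrt(2)*(-18))*(1/75) = (162*I*sqrt(2))*(1/75) = 54*I*sqrt(2)/25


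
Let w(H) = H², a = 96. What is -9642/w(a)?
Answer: -1607/1536 ≈ -1.0462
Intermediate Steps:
-9642/w(a) = -9642/(96²) = -9642/9216 = -9642*1/9216 = -1607/1536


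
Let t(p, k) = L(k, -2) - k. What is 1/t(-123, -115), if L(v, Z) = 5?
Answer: 1/120 ≈ 0.0083333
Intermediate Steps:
t(p, k) = 5 - k
1/t(-123, -115) = 1/(5 - 1*(-115)) = 1/(5 + 115) = 1/120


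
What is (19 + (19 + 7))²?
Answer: 2025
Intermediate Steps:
(19 + (19 + 7))² = (19 + 26)² = 45² = 2025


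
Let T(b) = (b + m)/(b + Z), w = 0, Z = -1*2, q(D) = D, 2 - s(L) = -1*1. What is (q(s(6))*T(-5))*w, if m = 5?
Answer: 0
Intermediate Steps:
s(L) = 3 (s(L) = 2 - (-1) = 2 - 1*(-1) = 2 + 1 = 3)
Z = -2
T(b) = (5 + b)/(-2 + b) (T(b) = (b + 5)/(b - 2) = (5 + b)/(-2 + b))
(q(s(6))*T(-5))*w = (3*((5 - 5)/(-2 - 5)))*0 = (3*(0/(-7)))*0 = (3*(-1/7*0))*0 = (3*0)*0 = 0*0 = 0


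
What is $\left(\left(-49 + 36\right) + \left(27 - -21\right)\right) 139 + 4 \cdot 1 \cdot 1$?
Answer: $4869$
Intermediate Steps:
$\left(\left(-49 + 36\right) + \left(27 - -21\right)\right) 139 + 4 \cdot 1 \cdot 1 = \left(-13 + \left(27 + 21\right)\right) 139 + 4 \cdot 1 = \left(-13 + 48\right) 139 + 4 = 35 \cdot 139 + 4 = 4865 + 4 = 4869$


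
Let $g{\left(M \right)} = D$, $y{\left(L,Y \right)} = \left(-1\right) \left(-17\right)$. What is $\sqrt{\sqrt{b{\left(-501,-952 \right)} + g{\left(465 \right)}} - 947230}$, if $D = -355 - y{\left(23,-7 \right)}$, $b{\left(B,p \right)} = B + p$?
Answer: $\sqrt{-947230 + 5 i \sqrt{73}} \approx 0.022 + 973.26 i$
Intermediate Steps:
$y{\left(L,Y \right)} = 17$
$D = -372$ ($D = -355 - 17 = -372$)
$g{\left(M \right)} = -372$
$\sqrt{\sqrt{b{\left(-501,-952 \right)} + g{\left(465 \right)}} - 947230} = \sqrt{\sqrt{\left(-501 - 952\right) - 372} - 947230} = \sqrt{\sqrt{-1453 - 372} - 947230} = \sqrt{\sqrt{-1825} - 947230} = \sqrt{5 i \sqrt{73} - 947230} = \sqrt{-947230 + 5 i \sqrt{73}}$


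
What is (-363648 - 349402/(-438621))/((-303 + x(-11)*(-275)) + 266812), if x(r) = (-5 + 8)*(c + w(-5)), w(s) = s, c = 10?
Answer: -79751650003/57543566232 ≈ -1.3859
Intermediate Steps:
x(r) = 15 (x(r) = (-5 + 8)*(10 - 5) = 3*5 = 15)
(-363648 - 349402/(-438621))/((-303 + x(-11)*(-275)) + 266812) = (-363648 - 349402/(-438621))/((-303 + 15*(-275)) + 266812) = (-363648 - 349402*(-1/438621))/((-303 - 4125) + 266812) = (-363648 + 349402/438621)/(-4428 + 266812) = -159503300006/438621/262384 = -159503300006/438621*1/262384 = -79751650003/57543566232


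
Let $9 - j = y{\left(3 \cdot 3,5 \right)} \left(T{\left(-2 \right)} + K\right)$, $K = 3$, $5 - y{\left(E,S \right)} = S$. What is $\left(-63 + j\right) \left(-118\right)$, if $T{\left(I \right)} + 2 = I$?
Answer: $6372$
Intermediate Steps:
$y{\left(E,S \right)} = 5 - S$
$T{\left(I \right)} = -2 + I$
$j = 9$ ($j = 9 - \left(5 - 5\right) \left(\left(-2 - 2\right) + 3\right) = 9 - \left(5 - 5\right) \left(-4 + 3\right) = 9 - 0 \left(-1\right) = 9 - 0 = 9 + 0 = 9$)
$\left(-63 + j\right) \left(-118\right) = \left(-63 + 9\right) \left(-118\right) = \left(-54\right) \left(-118\right) = 6372$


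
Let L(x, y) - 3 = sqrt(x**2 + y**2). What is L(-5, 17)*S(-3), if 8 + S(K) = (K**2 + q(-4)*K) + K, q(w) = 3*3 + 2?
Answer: -105 - 35*sqrt(314) ≈ -725.20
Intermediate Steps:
L(x, y) = 3 + sqrt(x**2 + y**2)
q(w) = 11 (q(w) = 9 + 2 = 11)
S(K) = -8 + K**2 + 12*K (S(K) = -8 + ((K**2 + 11*K) + K) = -8 + (K**2 + 12*K) = -8 + K**2 + 12*K)
L(-5, 17)*S(-3) = (3 + sqrt((-5)**2 + 17**2))*(-8 + (-3)**2 + 12*(-3)) = (3 + sqrt(25 + 289))*(-8 + 9 - 36) = (3 + sqrt(314))*(-35) = -105 - 35*sqrt(314)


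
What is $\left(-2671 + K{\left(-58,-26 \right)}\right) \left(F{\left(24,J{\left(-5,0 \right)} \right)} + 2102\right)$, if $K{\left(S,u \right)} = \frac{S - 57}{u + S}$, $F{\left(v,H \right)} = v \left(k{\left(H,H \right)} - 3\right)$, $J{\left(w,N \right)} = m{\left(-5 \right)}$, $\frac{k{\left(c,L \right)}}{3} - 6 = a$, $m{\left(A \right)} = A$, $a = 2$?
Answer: $- \frac{292196447}{42} \approx -6.9571 \cdot 10^{6}$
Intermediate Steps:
$k{\left(c,L \right)} = 24$ ($k{\left(c,L \right)} = 18 + 3 \cdot 2 = 18 + 6 = 24$)
$J{\left(w,N \right)} = -5$
$F{\left(v,H \right)} = 21 v$ ($F{\left(v,H \right)} = v \left(24 - 3\right) = v 21 = 21 v$)
$K{\left(S,u \right)} = \frac{-57 + S}{S + u}$
$\left(-2671 + K{\left(-58,-26 \right)}\right) \left(F{\left(24,J{\left(-5,0 \right)} \right)} + 2102\right) = \left(-2671 + \frac{-57 - 58}{-58 - 26}\right) \left(21 \cdot 24 + 2102\right) = \left(-2671 + \frac{1}{-84} \left(-115\right)\right) \left(504 + 2102\right) = \left(-2671 - - \frac{115}{84}\right) 2606 = \left(-2671 + \frac{115}{84}\right) 2606 = \left(- \frac{224249}{84}\right) 2606 = - \frac{292196447}{42}$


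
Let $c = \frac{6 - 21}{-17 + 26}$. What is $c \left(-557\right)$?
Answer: $\frac{2785}{3} \approx 928.33$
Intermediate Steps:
$c = - \frac{5}{3}$ ($c = - \frac{15}{9} = \left(-15\right) \frac{1}{9} = - \frac{5}{3} \approx -1.6667$)
$c \left(-557\right) = \left(- \frac{5}{3}\right) \left(-557\right) = \frac{2785}{3}$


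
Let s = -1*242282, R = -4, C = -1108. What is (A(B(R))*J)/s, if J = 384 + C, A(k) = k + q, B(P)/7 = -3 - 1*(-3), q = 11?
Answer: 3982/121141 ≈ 0.032871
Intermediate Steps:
B(P) = 0 (B(P) = 7*(-3 - 1*(-3)) = 7*(-3 + 3) = 7*0 = 0)
A(k) = 11 + k (A(k) = k + 11 = 11 + k)
J = -724 (J = 384 - 1108 = -724)
s = -242282
(A(B(R))*J)/s = ((11 + 0)*(-724))/(-242282) = (11*(-724))*(-1/242282) = -7964*(-1/242282) = 3982/121141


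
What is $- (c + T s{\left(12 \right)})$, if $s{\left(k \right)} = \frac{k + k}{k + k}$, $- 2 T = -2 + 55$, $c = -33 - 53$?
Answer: $\frac{225}{2} \approx 112.5$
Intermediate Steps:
$c = -86$ ($c = -33 - 53 = -86$)
$T = - \frac{53}{2}$ ($T = - \frac{-2 + 55}{2} = \left(- \frac{1}{2}\right) 53 = - \frac{53}{2} \approx -26.5$)
$s{\left(k \right)} = 1$ ($s{\left(k \right)} = \frac{2 k}{2 k} = 2 k \frac{1}{2 k} = 1$)
$- (c + T s{\left(12 \right)}) = - (-86 - \frac{53}{2}) = \left(-1\right) \left(- \frac{225}{2}\right) = \frac{225}{2}$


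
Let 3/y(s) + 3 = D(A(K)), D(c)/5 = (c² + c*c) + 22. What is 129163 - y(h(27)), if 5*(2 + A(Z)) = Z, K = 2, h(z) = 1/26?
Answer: 28545018/221 ≈ 1.2916e+5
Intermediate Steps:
h(z) = 1/26
A(Z) = -2 + Z/5
D(c) = 110 + 10*c² (D(c) = 5*((c² + c*c) + 22) = 5*((c² + c²) + 22) = 5*(2*c² + 22) = 5*(22 + 2*c²) = 110 + 10*c²)
y(s) = 5/221 (y(s) = 3/(-3 + (110 + 10*(-2 + (⅕)*2)²)) = 3/(-3 + (110 + 10*(-2 + ⅖)²)) = 3/(-3 + (110 + 10*(-8/5)²)) = 3/(-3 + (110 + 10*(64/25))) = 3/(-3 + (110 + 128/5)) = 3/(-3 + 678/5) = 3/(663/5) = 3*(5/663) = 5/221)
129163 - y(h(27)) = 129163 - 1*5/221 = 129163 - 5/221 = 28545018/221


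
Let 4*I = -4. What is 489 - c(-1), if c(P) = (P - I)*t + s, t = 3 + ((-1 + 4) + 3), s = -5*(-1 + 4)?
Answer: 504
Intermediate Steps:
I = -1 (I = (¼)*(-4) = -1)
s = -15 (s = -5*3 = -15)
t = 9 (t = 3 + (3 + 3) = 3 + 6 = 9)
c(P) = -6 + 9*P (c(P) = (P - 1*(-1))*9 - 15 = (P + 1)*9 - 15 = (1 + P)*9 - 15 = (9 + 9*P) - 15 = -6 + 9*P)
489 - c(-1) = 489 - (-6 + 9*(-1)) = 489 - (-6 - 9) = 489 - 1*(-15) = 489 + 15 = 504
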